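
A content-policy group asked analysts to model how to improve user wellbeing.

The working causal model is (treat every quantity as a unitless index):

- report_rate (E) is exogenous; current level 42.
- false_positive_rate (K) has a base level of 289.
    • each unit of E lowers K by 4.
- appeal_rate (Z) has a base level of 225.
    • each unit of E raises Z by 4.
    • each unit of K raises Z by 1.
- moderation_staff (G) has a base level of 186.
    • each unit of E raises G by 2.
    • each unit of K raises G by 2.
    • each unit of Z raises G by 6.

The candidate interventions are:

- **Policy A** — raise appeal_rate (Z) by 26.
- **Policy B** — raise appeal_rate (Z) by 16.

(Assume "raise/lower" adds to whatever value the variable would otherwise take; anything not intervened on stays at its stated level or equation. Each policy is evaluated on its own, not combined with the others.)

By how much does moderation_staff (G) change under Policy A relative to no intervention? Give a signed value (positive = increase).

Baseline:
  E = 42
  K = 289 − 4·42 = 121
  Z = 225 + 4·42 + 121 = 514
  G = 186 + 2·42 + 2·121 + 6·514 = 3596
Policy A (Z + 26):
  E = 42
  K = 289 − 4·42 = 121
  Z = 225 + 4·42 + 121 (+26 from intervention) = 540
  G = 186 + 2·42 + 2·121 + 6·540 = 3752
Change in G: 3752 − 3596 = 156

156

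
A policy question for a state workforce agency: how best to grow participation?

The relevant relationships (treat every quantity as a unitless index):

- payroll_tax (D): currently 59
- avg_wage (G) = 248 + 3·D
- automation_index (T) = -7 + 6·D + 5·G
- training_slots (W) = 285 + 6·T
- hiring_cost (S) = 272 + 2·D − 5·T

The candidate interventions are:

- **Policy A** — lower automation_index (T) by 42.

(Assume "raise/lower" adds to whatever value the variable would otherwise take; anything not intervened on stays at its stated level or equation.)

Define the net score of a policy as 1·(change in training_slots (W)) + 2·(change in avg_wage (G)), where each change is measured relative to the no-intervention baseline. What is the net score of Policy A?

-252

Baseline:
  D = 59
  G = 248 + 3·59 = 425
  T = -7 + 6·59 + 5·425 = 2472
  W = 285 + 6·2472 = 15117
Policy A (T − 42):
  D = 59
  G = 248 + 3·59 = 425
  T = -7 + 6·59 + 5·425 (−42 from intervention) = 2430
  W = 285 + 6·2430 = 14865
ΔW = 14865 − 15117 = -252; ΔG = 425 − 425 = 0
Score = 1·(-252) + 2·0 = -252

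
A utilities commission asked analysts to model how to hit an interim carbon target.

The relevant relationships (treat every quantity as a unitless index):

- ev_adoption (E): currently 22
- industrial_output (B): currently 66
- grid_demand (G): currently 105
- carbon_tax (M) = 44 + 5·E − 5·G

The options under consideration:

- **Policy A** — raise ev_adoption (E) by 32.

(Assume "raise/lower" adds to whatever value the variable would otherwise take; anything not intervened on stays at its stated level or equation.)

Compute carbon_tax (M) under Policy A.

-211

Policy A (E + 32):
  E = 22 + 32 = 54
  G = 105
  M = 44 + 5·54 − 5·105 = -211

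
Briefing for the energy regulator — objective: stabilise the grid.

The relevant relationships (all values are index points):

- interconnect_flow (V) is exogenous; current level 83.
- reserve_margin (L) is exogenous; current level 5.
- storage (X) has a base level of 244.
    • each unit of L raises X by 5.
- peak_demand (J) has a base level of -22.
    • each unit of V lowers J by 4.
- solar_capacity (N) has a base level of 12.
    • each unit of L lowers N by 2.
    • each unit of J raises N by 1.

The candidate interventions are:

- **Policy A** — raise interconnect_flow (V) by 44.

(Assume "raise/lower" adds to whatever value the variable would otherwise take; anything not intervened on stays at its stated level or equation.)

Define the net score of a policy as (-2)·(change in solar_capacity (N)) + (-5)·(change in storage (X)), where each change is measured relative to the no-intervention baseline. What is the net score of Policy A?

352

Baseline:
  V = 83
  L = 5
  X = 244 + 5·5 = 269
  J = -22 − 4·83 = -354
  N = 12 − 2·5 + (-354) = -352
Policy A (V + 44):
  V = 83 + 44 = 127
  L = 5
  X = 244 + 5·5 = 269
  J = -22 − 4·127 = -530
  N = 12 − 2·5 + (-530) = -528
ΔN = -528 − (-352) = -176; ΔX = 269 − 269 = 0
Score = (-2)·(-176) + (-5)·0 = 352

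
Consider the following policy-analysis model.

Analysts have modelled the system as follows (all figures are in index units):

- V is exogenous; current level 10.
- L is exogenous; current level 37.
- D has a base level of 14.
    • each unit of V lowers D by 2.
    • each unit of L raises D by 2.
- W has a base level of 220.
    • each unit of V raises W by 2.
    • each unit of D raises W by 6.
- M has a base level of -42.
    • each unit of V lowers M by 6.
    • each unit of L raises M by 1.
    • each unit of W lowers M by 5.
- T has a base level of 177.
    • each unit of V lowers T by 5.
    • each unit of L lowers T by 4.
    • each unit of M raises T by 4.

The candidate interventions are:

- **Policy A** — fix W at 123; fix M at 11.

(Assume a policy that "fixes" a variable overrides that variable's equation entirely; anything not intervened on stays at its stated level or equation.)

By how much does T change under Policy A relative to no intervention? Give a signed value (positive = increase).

13264

Baseline:
  V = 10
  L = 37
  D = 14 − 2·10 + 2·37 = 68
  W = 220 + 2·10 + 6·68 = 648
  M = -42 − 6·10 + 37 − 5·648 = -3305
  T = 177 − 5·10 − 4·37 + 4·(-3305) = -13241
Policy A (W := 123, M := 11):
  V = 10
  L = 37
  D = 14 − 2·10 + 2·37 = 68
  W = 123
  M = 11
  T = 177 − 5·10 − 4·37 + 4·11 = 23
Change in T: 23 − (-13241) = 13264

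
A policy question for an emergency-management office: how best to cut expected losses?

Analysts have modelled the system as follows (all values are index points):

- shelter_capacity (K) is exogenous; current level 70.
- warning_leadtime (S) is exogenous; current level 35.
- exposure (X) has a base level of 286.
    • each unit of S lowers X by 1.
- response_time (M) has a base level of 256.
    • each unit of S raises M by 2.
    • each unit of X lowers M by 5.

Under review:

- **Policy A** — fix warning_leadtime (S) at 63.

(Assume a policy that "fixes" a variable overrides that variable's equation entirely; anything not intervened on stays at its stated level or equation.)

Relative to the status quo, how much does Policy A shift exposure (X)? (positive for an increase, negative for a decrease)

-28

Baseline:
  S = 35
  X = 286 − 35 = 251
Policy A (S := 63):
  S = 63
  X = 286 − 63 = 223
Change in X: 223 − 251 = -28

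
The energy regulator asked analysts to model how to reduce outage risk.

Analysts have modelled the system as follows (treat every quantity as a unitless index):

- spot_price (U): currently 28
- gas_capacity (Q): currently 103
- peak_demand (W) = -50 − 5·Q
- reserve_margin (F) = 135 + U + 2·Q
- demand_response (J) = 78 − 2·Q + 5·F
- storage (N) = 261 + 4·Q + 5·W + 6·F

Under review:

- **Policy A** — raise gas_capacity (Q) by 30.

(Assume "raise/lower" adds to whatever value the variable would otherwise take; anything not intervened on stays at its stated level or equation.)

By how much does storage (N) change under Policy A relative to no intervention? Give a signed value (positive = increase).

-270

Baseline:
  U = 28
  Q = 103
  W = -50 − 5·103 = -565
  F = 135 + 28 + 2·103 = 369
  N = 261 + 4·103 + 5·(-565) + 6·369 = 62
Policy A (Q + 30):
  U = 28
  Q = 103 + 30 = 133
  W = -50 − 5·133 = -715
  F = 135 + 28 + 2·133 = 429
  N = 261 + 4·133 + 5·(-715) + 6·429 = -208
Change in N: -208 − 62 = -270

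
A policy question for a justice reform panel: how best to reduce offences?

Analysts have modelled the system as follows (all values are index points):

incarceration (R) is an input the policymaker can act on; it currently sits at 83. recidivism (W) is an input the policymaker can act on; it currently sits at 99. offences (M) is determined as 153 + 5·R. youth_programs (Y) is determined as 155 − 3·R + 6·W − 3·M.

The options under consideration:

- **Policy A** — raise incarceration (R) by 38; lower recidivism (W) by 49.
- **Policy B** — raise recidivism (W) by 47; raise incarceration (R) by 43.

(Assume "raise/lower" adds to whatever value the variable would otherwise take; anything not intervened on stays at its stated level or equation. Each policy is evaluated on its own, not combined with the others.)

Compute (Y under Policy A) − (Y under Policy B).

-486

Policy A (R + 38, W − 49):
  R = 83 + 38 = 121
  W = 99 − 49 = 50
  M = 153 + 5·121 = 758
  Y = 155 − 3·121 + 6·50 − 3·758 = -2182
Policy B (W + 47, R + 43):
  R = 83 + 43 = 126
  W = 99 + 47 = 146
  M = 153 + 5·126 = 783
  Y = 155 − 3·126 + 6·146 − 3·783 = -1696
Y: -2182 − (-1696) = -486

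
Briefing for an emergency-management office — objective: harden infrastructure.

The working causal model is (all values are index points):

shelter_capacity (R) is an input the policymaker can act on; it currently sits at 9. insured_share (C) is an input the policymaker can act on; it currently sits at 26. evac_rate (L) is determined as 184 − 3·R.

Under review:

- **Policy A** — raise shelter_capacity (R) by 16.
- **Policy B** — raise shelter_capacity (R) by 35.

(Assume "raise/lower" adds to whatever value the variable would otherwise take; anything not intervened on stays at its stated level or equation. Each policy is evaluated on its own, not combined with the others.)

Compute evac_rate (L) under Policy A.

Policy A (R + 16):
  R = 9 + 16 = 25
  L = 184 − 3·25 = 109

109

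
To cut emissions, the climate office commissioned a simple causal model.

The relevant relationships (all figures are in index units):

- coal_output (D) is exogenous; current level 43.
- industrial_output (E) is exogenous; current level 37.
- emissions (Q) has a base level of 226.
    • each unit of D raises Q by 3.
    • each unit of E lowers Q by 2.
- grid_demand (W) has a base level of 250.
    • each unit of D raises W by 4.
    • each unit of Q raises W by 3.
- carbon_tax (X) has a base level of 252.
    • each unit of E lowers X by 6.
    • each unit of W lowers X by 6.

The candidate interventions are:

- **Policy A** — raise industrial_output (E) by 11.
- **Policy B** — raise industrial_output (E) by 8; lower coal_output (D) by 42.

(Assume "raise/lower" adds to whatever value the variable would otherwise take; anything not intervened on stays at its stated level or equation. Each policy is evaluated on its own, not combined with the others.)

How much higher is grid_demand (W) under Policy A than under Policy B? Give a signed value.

528

Policy A (E + 11):
  D = 43
  E = 37 + 11 = 48
  Q = 226 + 3·43 − 2·48 = 259
  W = 250 + 4·43 + 3·259 = 1199
Policy B (E + 8, D − 42):
  D = 43 − 42 = 1
  E = 37 + 8 = 45
  Q = 226 + 3·1 − 2·45 = 139
  W = 250 + 4·1 + 3·139 = 671
W: 1199 − 671 = 528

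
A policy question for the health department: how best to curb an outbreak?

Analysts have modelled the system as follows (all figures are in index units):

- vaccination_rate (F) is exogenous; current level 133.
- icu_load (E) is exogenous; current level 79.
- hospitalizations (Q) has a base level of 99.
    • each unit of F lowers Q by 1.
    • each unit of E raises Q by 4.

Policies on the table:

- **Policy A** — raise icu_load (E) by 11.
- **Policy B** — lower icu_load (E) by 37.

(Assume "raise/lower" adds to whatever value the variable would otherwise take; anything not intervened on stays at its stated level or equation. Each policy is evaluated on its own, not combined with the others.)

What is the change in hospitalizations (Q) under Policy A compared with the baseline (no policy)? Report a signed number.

44

Baseline:
  F = 133
  E = 79
  Q = 99 − 133 + 4·79 = 282
Policy A (E + 11):
  F = 133
  E = 79 + 11 = 90
  Q = 99 − 133 + 4·90 = 326
Change in Q: 326 − 282 = 44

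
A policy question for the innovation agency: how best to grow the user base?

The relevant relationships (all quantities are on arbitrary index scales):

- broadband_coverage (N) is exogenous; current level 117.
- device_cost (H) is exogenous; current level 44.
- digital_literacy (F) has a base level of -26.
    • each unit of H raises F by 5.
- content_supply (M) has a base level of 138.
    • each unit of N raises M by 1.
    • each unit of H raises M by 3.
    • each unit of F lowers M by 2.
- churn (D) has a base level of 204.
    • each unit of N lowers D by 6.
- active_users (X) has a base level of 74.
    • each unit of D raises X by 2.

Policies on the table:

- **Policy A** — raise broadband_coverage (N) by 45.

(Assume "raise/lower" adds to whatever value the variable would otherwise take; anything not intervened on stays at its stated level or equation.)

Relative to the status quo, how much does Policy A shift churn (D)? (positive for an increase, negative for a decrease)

-270

Baseline:
  N = 117
  D = 204 − 6·117 = -498
Policy A (N + 45):
  N = 117 + 45 = 162
  D = 204 − 6·162 = -768
Change in D: -768 − (-498) = -270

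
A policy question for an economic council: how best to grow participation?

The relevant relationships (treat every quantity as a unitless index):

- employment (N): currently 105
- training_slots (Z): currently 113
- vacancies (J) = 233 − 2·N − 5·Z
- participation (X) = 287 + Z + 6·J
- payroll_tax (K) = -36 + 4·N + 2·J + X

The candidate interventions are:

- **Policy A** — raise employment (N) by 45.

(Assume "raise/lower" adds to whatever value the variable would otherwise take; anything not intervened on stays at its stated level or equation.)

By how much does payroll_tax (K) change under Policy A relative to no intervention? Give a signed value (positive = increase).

Baseline:
  N = 105
  Z = 113
  J = 233 − 2·105 − 5·113 = -542
  X = 287 + 113 + 6·(-542) = -2852
  K = -36 + 4·105 + 2·(-542) + (-2852) = -3552
Policy A (N + 45):
  N = 105 + 45 = 150
  Z = 113
  J = 233 − 2·150 − 5·113 = -632
  X = 287 + 113 + 6·(-632) = -3392
  K = -36 + 4·150 + 2·(-632) + (-3392) = -4092
Change in K: -4092 − (-3552) = -540

-540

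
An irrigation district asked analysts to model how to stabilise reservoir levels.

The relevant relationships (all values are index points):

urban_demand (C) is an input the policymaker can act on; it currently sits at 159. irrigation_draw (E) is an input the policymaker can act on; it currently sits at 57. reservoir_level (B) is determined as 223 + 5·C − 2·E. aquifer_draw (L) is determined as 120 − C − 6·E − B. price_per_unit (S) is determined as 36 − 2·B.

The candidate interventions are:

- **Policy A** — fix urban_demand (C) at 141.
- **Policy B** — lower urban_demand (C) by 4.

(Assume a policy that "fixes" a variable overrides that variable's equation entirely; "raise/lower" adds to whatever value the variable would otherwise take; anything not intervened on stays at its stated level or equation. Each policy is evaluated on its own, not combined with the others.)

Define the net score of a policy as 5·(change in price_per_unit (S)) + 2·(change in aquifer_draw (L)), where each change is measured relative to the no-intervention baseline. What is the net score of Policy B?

248

Baseline:
  C = 159
  E = 57
  B = 223 + 5·159 − 2·57 = 904
  L = 120 − 159 − 6·57 − 904 = -1285
  S = 36 − 2·904 = -1772
Policy B (C − 4):
  C = 159 − 4 = 155
  E = 57
  B = 223 + 5·155 − 2·57 = 884
  L = 120 − 155 − 6·57 − 884 = -1261
  S = 36 − 2·884 = -1732
ΔS = -1732 − (-1772) = 40; ΔL = -1261 − (-1285) = 24
Score = 5·40 + 2·24 = 248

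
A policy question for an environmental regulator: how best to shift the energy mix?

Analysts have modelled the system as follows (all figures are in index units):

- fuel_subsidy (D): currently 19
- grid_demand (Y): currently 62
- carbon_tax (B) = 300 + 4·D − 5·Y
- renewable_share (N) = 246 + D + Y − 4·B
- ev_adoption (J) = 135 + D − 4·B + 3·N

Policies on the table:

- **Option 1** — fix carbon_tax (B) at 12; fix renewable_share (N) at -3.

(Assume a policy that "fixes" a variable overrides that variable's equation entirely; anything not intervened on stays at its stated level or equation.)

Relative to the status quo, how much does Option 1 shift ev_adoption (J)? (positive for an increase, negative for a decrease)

18

Baseline:
  D = 19
  Y = 62
  B = 300 + 4·19 − 5·62 = 66
  N = 246 + 19 + 62 − 4·66 = 63
  J = 135 + 19 − 4·66 + 3·63 = 79
Option 1 (B := 12, N := -3):
  D = 19
  Y = 62
  B = 12
  N = -3
  J = 135 + 19 − 4·12 + 3·(-3) = 97
Change in J: 97 − 79 = 18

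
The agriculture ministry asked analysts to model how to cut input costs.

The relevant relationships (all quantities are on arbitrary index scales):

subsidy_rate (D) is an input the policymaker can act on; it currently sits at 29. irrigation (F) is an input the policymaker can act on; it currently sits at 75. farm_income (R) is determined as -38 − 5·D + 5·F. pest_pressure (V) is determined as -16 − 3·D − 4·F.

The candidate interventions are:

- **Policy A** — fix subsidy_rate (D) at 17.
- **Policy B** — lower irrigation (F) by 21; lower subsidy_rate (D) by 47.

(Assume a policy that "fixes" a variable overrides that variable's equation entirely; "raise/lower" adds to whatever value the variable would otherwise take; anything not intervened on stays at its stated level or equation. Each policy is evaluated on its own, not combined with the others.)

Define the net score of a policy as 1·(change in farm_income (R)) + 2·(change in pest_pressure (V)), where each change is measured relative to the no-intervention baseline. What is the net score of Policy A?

Baseline:
  D = 29
  F = 75
  R = -38 − 5·29 + 5·75 = 192
  V = -16 − 3·29 − 4·75 = -403
Policy A (D := 17):
  D = 17
  F = 75
  R = -38 − 5·17 + 5·75 = 252
  V = -16 − 3·17 − 4·75 = -367
ΔR = 252 − 192 = 60; ΔV = -367 − (-403) = 36
Score = 1·60 + 2·36 = 132

132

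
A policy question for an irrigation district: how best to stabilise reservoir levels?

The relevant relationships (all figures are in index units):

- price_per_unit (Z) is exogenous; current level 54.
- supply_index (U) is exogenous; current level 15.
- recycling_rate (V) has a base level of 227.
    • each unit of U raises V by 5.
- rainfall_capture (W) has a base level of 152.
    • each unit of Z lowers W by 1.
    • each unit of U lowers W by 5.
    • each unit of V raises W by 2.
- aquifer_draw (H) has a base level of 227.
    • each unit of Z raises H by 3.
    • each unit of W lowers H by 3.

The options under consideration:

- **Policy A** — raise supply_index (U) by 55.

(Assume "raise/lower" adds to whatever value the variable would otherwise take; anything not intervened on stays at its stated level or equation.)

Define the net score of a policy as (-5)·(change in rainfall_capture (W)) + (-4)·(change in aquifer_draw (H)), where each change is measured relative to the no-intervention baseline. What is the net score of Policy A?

1925

Baseline:
  Z = 54
  U = 15
  V = 227 + 5·15 = 302
  W = 152 − 54 − 5·15 + 2·302 = 627
  H = 227 + 3·54 − 3·627 = -1492
Policy A (U + 55):
  Z = 54
  U = 15 + 55 = 70
  V = 227 + 5·70 = 577
  W = 152 − 54 − 5·70 + 2·577 = 902
  H = 227 + 3·54 − 3·902 = -2317
ΔW = 902 − 627 = 275; ΔH = -2317 − (-1492) = -825
Score = (-5)·275 + (-4)·(-825) = 1925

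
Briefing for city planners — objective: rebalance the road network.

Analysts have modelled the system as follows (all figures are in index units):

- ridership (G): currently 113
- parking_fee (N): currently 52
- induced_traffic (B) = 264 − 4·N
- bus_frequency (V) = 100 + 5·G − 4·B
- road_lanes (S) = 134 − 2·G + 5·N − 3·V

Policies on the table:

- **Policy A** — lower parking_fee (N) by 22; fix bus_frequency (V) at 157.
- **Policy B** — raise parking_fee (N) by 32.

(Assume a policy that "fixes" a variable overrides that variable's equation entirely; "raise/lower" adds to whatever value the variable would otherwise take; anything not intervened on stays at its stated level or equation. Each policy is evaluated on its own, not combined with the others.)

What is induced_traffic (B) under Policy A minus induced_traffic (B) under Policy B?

Policy A (N − 22, V := 157):
  N = 52 − 22 = 30
  B = 264 − 4·30 = 144
Policy B (N + 32):
  N = 52 + 32 = 84
  B = 264 − 4·84 = -72
B: 144 − (-72) = 216

216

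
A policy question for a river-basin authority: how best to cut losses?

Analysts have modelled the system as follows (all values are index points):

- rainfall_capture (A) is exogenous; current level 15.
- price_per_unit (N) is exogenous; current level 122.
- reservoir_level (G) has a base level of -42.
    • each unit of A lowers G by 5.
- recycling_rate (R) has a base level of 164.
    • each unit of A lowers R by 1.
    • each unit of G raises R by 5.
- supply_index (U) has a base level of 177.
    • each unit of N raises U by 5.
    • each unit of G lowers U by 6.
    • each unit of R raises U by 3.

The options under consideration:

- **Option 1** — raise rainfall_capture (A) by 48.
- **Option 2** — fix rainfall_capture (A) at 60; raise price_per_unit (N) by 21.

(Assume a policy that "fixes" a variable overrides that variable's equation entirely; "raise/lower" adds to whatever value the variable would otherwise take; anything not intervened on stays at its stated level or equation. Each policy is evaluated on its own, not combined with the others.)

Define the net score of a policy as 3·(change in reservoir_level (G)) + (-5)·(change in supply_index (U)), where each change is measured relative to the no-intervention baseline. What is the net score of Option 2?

9600

Baseline:
  A = 15
  N = 122
  G = -42 − 5·15 = -117
  R = 164 − 15 + 5·(-117) = -436
  U = 177 + 5·122 − 6·(-117) + 3·(-436) = 181
Option 2 (A := 60, N + 21):
  A = 60
  N = 122 + 21 = 143
  G = -42 − 5·60 = -342
  R = 164 − 60 + 5·(-342) = -1606
  U = 177 + 5·143 − 6·(-342) + 3·(-1606) = -1874
ΔG = -342 − (-117) = -225; ΔU = -1874 − 181 = -2055
Score = 3·(-225) + (-5)·(-2055) = 9600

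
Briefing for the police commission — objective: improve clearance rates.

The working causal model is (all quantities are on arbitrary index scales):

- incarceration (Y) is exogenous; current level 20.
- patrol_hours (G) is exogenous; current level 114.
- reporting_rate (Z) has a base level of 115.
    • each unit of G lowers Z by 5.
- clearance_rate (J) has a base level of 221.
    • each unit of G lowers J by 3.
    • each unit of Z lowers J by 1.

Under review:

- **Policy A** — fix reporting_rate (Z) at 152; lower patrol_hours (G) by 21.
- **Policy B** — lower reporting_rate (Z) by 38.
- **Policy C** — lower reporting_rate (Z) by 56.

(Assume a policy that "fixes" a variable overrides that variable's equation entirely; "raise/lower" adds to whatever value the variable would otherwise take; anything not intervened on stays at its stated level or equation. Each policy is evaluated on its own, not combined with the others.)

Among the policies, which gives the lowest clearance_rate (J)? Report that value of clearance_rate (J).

-210

Policy A (Z := 152, G − 21):
  G = 114 − 21 = 93
  Z = 152
  J = 221 − 3·93 − 152 = -210
Policy B (Z − 38):
  G = 114
  Z = 115 − 5·114 (−38 from intervention) = -493
  J = 221 − 3·114 − (-493) = 372
Policy C (Z − 56):
  G = 114
  Z = 115 − 5·114 (−56 from intervention) = -511
  J = 221 − 3·114 − (-511) = 390
Comparing — Policy A: J=-210, Policy B: J=372, Policy C: J=390. Lowest is -210 (Policy A).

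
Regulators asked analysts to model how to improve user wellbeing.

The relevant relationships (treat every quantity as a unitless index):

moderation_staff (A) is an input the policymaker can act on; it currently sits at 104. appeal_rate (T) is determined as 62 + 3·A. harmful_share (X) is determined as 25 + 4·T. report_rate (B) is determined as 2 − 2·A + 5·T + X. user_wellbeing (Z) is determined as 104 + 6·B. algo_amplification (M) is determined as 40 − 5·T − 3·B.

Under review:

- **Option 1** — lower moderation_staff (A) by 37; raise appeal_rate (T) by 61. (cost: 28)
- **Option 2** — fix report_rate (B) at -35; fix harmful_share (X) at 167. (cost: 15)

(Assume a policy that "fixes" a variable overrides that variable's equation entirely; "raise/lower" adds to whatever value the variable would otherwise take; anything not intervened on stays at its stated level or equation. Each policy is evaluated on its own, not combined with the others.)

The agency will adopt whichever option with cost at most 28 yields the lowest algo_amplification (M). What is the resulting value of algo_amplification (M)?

Option 1 (A − 37, T + 61):
  A = 104 − 37 = 67
  T = 62 + 3·67 (+61 from intervention) = 324
  X = 25 + 4·324 = 1321
  B = 2 − 2·67 + 5·324 + 1321 = 2809
  M = 40 − 5·324 − 3·2809 = -10007
Option 2 (B := -35, X := 167):
  A = 104
  T = 62 + 3·104 = 374
  X = 167
  B = -35
  M = 40 − 5·374 − 3·(-35) = -1725
Comparing — Option 1: M=-10007, Option 2: M=-1725. Lowest is -10007 (Option 1).

-10007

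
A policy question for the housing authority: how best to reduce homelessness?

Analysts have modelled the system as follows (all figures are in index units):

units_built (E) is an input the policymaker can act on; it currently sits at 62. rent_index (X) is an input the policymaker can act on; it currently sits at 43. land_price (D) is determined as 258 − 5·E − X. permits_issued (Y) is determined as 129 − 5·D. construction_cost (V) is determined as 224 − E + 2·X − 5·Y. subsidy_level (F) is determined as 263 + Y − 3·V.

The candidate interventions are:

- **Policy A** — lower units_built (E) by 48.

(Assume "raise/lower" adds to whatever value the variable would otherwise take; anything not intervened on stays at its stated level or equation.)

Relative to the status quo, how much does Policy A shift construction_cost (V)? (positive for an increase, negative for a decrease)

6048

Baseline:
  E = 62
  X = 43
  D = 258 − 5·62 − 43 = -95
  Y = 129 − 5·(-95) = 604
  V = 224 − 62 + 2·43 − 5·604 = -2772
Policy A (E − 48):
  E = 62 − 48 = 14
  X = 43
  D = 258 − 5·14 − 43 = 145
  Y = 129 − 5·145 = -596
  V = 224 − 14 + 2·43 − 5·(-596) = 3276
Change in V: 3276 − (-2772) = 6048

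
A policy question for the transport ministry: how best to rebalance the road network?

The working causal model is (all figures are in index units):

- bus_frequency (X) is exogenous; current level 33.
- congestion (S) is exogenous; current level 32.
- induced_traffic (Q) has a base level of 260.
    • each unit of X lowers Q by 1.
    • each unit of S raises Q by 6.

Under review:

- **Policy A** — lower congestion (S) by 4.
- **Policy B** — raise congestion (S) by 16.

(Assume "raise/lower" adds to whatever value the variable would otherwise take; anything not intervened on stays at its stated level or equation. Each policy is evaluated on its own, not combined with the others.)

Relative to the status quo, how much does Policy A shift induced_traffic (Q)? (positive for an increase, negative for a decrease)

-24

Baseline:
  X = 33
  S = 32
  Q = 260 − 33 + 6·32 = 419
Policy A (S − 4):
  X = 33
  S = 32 − 4 = 28
  Q = 260 − 33 + 6·28 = 395
Change in Q: 395 − 419 = -24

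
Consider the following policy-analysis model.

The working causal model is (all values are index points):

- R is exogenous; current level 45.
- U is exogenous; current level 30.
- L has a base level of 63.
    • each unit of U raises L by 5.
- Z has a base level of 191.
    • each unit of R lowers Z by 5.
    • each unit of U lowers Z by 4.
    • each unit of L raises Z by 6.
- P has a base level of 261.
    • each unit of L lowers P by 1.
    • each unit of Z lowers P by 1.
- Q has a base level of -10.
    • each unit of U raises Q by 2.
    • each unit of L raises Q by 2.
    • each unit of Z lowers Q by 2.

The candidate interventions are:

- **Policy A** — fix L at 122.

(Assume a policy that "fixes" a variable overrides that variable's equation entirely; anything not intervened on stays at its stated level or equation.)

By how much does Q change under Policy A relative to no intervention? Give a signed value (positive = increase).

910

Baseline:
  R = 45
  U = 30
  L = 63 + 5·30 = 213
  Z = 191 − 5·45 − 4·30 + 6·213 = 1124
  Q = -10 + 2·30 + 2·213 − 2·1124 = -1772
Policy A (L := 122):
  R = 45
  U = 30
  L = 122
  Z = 191 − 5·45 − 4·30 + 6·122 = 578
  Q = -10 + 2·30 + 2·122 − 2·578 = -862
Change in Q: -862 − (-1772) = 910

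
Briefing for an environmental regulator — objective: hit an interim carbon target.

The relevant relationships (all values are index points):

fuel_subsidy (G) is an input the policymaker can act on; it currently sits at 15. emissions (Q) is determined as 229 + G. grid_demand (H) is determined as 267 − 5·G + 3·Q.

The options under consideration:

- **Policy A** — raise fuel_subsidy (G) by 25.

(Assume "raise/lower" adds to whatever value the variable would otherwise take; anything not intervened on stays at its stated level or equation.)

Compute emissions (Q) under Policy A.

Policy A (G + 25):
  G = 15 + 25 = 40
  Q = 229 + 40 = 269

269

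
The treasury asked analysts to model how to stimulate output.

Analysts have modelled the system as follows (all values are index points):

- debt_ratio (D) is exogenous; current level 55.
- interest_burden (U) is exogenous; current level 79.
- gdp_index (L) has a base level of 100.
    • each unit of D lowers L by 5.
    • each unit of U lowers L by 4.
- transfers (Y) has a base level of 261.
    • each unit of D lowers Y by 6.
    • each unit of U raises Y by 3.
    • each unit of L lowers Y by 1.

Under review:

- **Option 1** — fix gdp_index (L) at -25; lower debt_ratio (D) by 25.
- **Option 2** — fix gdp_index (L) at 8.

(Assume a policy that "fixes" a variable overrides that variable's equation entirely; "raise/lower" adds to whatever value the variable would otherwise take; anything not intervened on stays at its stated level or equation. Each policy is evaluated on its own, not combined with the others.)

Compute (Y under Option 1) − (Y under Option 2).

Option 1 (L := -25, D − 25):
  D = 55 − 25 = 30
  U = 79
  L = -25
  Y = 261 − 6·30 + 3·79 − (-25) = 343
Option 2 (L := 8):
  D = 55
  U = 79
  L = 8
  Y = 261 − 6·55 + 3·79 − 8 = 160
Y: 343 − 160 = 183

183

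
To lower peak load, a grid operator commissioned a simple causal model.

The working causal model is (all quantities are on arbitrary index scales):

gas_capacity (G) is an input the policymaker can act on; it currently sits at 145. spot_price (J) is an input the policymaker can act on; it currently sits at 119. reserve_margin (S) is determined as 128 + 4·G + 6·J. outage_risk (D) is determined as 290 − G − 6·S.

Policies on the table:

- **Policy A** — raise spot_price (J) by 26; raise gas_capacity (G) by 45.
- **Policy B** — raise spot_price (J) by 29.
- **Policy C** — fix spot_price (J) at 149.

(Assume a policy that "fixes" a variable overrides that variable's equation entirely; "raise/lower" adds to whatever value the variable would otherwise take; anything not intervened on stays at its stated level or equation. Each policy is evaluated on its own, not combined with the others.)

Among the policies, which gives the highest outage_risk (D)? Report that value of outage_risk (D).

Policy A (J + 26, G + 45):
  G = 145 + 45 = 190
  J = 119 + 26 = 145
  S = 128 + 4·190 + 6·145 = 1758
  D = 290 − 190 − 6·1758 = -10448
Policy B (J + 29):
  G = 145
  J = 119 + 29 = 148
  S = 128 + 4·145 + 6·148 = 1596
  D = 290 − 145 − 6·1596 = -9431
Policy C (J := 149):
  G = 145
  J = 149
  S = 128 + 4·145 + 6·149 = 1602
  D = 290 − 145 − 6·1602 = -9467
Comparing — Policy A: D=-10448, Policy B: D=-9431, Policy C: D=-9467. Highest is -9431 (Policy B).

-9431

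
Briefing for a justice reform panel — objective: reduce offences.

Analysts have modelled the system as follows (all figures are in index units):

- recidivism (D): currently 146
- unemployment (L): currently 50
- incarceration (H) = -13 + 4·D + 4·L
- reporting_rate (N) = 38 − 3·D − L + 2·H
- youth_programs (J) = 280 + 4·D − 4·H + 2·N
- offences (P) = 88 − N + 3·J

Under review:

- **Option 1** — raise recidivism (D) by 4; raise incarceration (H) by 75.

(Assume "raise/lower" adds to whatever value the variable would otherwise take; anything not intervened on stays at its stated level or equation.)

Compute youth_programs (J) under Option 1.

Option 1 (D + 4, H + 75):
  D = 146 + 4 = 150
  L = 50
  H = -13 + 4·150 + 4·50 (+75 from intervention) = 862
  N = 38 − 3·150 − 50 + 2·862 = 1262
  J = 280 + 4·150 − 4·862 + 2·1262 = -44

-44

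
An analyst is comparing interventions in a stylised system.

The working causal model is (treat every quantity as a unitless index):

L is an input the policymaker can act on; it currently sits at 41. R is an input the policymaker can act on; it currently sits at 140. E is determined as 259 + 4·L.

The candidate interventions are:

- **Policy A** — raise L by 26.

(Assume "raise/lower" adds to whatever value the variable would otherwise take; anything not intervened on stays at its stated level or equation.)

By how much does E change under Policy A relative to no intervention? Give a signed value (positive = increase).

104

Baseline:
  L = 41
  E = 259 + 4·41 = 423
Policy A (L + 26):
  L = 41 + 26 = 67
  E = 259 + 4·67 = 527
Change in E: 527 − 423 = 104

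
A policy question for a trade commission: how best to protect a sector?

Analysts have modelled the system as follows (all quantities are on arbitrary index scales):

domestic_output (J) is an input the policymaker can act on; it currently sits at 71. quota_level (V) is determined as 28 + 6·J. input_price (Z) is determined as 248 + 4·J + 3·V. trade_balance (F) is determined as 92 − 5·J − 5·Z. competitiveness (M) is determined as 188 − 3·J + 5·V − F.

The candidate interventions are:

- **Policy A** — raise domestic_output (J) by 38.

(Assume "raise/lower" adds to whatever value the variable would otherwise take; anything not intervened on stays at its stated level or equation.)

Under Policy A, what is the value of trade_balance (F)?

Policy A (J + 38):
  J = 71 + 38 = 109
  V = 28 + 6·109 = 682
  Z = 248 + 4·109 + 3·682 = 2730
  F = 92 − 5·109 − 5·2730 = -14103

-14103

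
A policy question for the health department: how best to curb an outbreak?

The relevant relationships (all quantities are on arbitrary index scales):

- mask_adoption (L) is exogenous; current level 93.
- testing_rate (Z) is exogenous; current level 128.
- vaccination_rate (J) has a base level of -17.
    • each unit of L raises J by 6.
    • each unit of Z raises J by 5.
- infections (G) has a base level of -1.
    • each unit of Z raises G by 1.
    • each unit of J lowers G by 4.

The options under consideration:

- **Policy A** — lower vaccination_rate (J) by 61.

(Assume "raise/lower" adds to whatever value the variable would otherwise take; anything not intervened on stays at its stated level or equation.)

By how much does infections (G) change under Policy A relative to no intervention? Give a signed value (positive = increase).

244

Baseline:
  L = 93
  Z = 128
  J = -17 + 6·93 + 5·128 = 1181
  G = -1 + 128 − 4·1181 = -4597
Policy A (J − 61):
  L = 93
  Z = 128
  J = -17 + 6·93 + 5·128 (−61 from intervention) = 1120
  G = -1 + 128 − 4·1120 = -4353
Change in G: -4353 − (-4597) = 244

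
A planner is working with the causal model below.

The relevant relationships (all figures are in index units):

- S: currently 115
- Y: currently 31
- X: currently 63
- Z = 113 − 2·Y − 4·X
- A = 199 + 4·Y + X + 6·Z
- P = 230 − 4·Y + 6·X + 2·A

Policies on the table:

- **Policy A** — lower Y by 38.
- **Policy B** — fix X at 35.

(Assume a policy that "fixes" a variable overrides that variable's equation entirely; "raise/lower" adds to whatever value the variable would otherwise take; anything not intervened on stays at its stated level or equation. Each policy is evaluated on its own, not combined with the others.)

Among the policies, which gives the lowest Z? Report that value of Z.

-125

Policy A (Y − 38):
  Y = 31 − 38 = -7
  X = 63
  Z = 113 − 2·(-7) − 4·63 = -125
Policy B (X := 35):
  Y = 31
  X = 35
  Z = 113 − 2·31 − 4·35 = -89
Comparing — Policy A: Z=-125, Policy B: Z=-89. Lowest is -125 (Policy A).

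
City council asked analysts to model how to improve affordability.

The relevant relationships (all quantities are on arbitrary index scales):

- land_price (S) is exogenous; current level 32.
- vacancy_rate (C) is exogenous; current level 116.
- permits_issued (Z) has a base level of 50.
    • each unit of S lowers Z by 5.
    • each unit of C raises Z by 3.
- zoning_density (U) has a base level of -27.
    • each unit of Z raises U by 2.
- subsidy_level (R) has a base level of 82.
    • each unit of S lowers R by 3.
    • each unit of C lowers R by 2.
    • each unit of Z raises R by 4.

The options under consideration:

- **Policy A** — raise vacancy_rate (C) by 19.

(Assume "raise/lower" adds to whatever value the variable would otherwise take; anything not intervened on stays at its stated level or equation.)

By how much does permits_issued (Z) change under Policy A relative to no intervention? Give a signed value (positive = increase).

Baseline:
  S = 32
  C = 116
  Z = 50 − 5·32 + 3·116 = 238
Policy A (C + 19):
  S = 32
  C = 116 + 19 = 135
  Z = 50 − 5·32 + 3·135 = 295
Change in Z: 295 − 238 = 57

57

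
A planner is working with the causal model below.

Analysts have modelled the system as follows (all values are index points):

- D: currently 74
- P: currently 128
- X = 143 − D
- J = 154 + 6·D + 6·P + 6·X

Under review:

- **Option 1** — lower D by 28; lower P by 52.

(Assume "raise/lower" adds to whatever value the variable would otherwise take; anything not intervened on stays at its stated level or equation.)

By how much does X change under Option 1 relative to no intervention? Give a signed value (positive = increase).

Baseline:
  D = 74
  X = 143 − 74 = 69
Option 1 (D − 28, P − 52):
  D = 74 − 28 = 46
  X = 143 − 46 = 97
Change in X: 97 − 69 = 28

28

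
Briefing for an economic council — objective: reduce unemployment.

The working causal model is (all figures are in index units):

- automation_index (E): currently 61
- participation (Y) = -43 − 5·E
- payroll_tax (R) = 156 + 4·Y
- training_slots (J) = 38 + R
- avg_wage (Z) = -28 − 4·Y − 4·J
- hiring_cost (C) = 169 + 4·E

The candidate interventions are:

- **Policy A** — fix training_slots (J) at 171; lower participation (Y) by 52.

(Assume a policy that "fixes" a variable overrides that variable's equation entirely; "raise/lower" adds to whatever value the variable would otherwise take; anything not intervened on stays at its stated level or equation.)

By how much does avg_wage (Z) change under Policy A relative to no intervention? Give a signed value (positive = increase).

Baseline:
  E = 61
  Y = -43 − 5·61 = -348
  R = 156 + 4·(-348) = -1236
  J = 38 + (-1236) = -1198
  Z = -28 − 4·(-348) − 4·(-1198) = 6156
Policy A (J := 171, Y − 52):
  E = 61
  Y = -43 − 5·61 (−52 from intervention) = -400
  R = 156 + 4·(-400) = -1444
  J = 171
  Z = -28 − 4·(-400) − 4·171 = 888
Change in Z: 888 − 6156 = -5268

-5268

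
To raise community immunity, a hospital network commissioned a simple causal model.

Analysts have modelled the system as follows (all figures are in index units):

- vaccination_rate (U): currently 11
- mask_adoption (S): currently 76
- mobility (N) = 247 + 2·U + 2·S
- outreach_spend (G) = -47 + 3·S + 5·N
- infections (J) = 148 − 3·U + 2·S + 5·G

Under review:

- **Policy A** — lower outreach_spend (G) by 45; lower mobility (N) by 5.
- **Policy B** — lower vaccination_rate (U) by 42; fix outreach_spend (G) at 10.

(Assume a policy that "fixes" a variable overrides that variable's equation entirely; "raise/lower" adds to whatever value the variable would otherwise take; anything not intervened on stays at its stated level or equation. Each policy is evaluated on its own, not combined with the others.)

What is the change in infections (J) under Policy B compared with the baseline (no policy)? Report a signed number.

-11254

Baseline:
  U = 11
  S = 76
  N = 247 + 2·11 + 2·76 = 421
  G = -47 + 3·76 + 5·421 = 2286
  J = 148 − 3·11 + 2·76 + 5·2286 = 11697
Policy B (U − 42, G := 10):
  U = 11 − 42 = -31
  S = 76
  N = 247 + 2·(-31) + 2·76 = 337
  G = 10
  J = 148 − 3·(-31) + 2·76 + 5·10 = 443
Change in J: 443 − 11697 = -11254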